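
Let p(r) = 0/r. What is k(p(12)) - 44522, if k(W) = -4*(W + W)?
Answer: -44522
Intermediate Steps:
p(r) = 0
k(W) = -8*W
k(p(12)) - 44522 = -8*0 - 44522 = 0 - 44522 = -44522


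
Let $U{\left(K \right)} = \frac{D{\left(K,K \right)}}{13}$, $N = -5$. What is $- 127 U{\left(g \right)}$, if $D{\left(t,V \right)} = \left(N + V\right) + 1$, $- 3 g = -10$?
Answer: $\frac{254}{39} \approx 6.5128$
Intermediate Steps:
$g = \frac{10}{3}$ ($g = \left(- \frac{1}{3}\right) \left(-10\right) = \frac{10}{3} \approx 3.3333$)
$D{\left(t,V \right)} = -4 + V$ ($D{\left(t,V \right)} = \left(-5 + V\right) + 1 = -4 + V$)
$U{\left(K \right)} = - \frac{4}{13} + \frac{K}{13}$ ($U{\left(K \right)} = \frac{-4 + K}{13} = \left(-4 + K\right) \frac{1}{13} = - \frac{4}{13} + \frac{K}{13}$)
$- 127 U{\left(g \right)} = - 127 \left(- \frac{4}{13} + \frac{1}{13} \cdot \frac{10}{3}\right) = - 127 \left(- \frac{4}{13} + \frac{10}{39}\right) = \left(-127\right) \left(- \frac{2}{39}\right) = \frac{254}{39}$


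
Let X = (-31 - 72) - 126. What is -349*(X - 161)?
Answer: 136110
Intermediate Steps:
X = -229 (X = -103 - 126 = -229)
-349*(X - 161) = -349*(-229 - 161) = -349*(-390) = 136110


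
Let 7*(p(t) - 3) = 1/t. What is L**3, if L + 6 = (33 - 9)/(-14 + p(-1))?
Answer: -1191016/2197 ≈ -542.11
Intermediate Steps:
p(t) = 3 + 1/(7*t)
L = -106/13 (L = -6 + (33 - 9)/(-14 + (3 + (1/7)/(-1))) = -6 + 24/(-14 + (3 + (1/7)*(-1))) = -6 + 24/(-14 + (3 - 1/7)) = -6 + 24/(-14 + 20/7) = -6 + 24/(-78/7) = -6 + 24*(-7/78) = -6 - 28/13 = -106/13 ≈ -8.1538)
L**3 = (-106/13)**3 = -1191016/2197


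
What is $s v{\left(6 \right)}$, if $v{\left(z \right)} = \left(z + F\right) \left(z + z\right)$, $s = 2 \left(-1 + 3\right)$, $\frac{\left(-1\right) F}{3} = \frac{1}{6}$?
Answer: $264$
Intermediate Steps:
$F = - \frac{1}{2}$ ($F = - \frac{3}{6} = \left(-3\right) \frac{1}{6} = - \frac{1}{2} \approx -0.5$)
$s = 4$ ($s = 2 \cdot 2 = 4$)
$v{\left(z \right)} = 2 z \left(- \frac{1}{2} + z\right)$ ($v{\left(z \right)} = \left(z - \frac{1}{2}\right) \left(z + z\right) = \left(- \frac{1}{2} + z\right) 2 z = 2 z \left(- \frac{1}{2} + z\right)$)
$s v{\left(6 \right)} = 4 \cdot 6 \left(-1 + 2 \cdot 6\right) = 4 \cdot 6 \left(-1 + 12\right) = 4 \cdot 6 \cdot 11 = 4 \cdot 66 = 264$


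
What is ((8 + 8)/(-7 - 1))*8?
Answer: -16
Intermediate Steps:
((8 + 8)/(-7 - 1))*8 = (16/(-8))*8 = (16*(-1/8))*8 = -2*8 = -16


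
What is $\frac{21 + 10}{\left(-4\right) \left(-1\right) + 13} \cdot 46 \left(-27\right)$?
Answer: $- \frac{38502}{17} \approx -2264.8$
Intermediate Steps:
$\frac{21 + 10}{\left(-4\right) \left(-1\right) + 13} \cdot 46 \left(-27\right) = \frac{31}{4 + 13} \cdot 46 \left(-27\right) = \frac{31}{17} \cdot 46 \left(-27\right) = \frac{1426}{17} \left(-27\right) = - \frac{38502}{17}$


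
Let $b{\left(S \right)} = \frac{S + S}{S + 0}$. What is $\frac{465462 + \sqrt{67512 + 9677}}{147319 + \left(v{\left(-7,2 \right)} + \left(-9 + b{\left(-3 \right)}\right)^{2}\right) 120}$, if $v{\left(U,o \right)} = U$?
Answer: $\frac{465462}{152359} + \frac{\sqrt{77189}}{152359} \approx 3.0569$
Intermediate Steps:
$b{\left(S \right)} = 2$ ($b{\left(S \right)} = \frac{2 S}{S} = 2$)
$\frac{465462 + \sqrt{67512 + 9677}}{147319 + \left(v{\left(-7,2 \right)} + \left(-9 + b{\left(-3 \right)}\right)^{2}\right) 120} = \frac{465462 + \sqrt{67512 + 9677}}{147319 + \left(-7 + \left(-9 + 2\right)^{2}\right) 120} = \frac{465462 + \sqrt{77189}}{147319 + \left(-7 + \left(-7\right)^{2}\right) 120} = \frac{465462 + \sqrt{77189}}{147319 + \left(-7 + 49\right) 120} = \frac{465462 + \sqrt{77189}}{147319 + 42 \cdot 120} = \frac{465462 + \sqrt{77189}}{147319 + 5040} = \frac{465462 + \sqrt{77189}}{152359} = \left(465462 + \sqrt{77189}\right) \frac{1}{152359} = \frac{465462}{152359} + \frac{\sqrt{77189}}{152359}$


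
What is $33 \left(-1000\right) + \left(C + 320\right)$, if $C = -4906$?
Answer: $-37586$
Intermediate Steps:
$33 \left(-1000\right) + \left(C + 320\right) = 33 \left(-1000\right) + \left(-4906 + 320\right) = -33000 - 4586 = -37586$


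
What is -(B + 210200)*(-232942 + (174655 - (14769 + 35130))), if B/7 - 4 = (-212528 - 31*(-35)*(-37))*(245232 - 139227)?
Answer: -20284009439190822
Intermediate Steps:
B = -187492209527 (B = 28 + 7*((-212528 - 31*(-35)*(-37))*(245232 - 139227)) = 28 + 7*((-212528 + 1085*(-37))*106005) = 28 + 7*((-212528 - 40145)*106005) = 28 + 7*(-252673*106005) = 28 + 7*(-26784601365) = 28 - 187492209555 = -187492209527)
-(B + 210200)*(-232942 + (174655 - (14769 + 35130))) = -(-187492209527 + 210200)*(-232942 + (174655 - (14769 + 35130))) = -(-187491999327)*(-232942 + (174655 - 1*49899)) = -(-187491999327)*(-232942 + (174655 - 49899)) = -(-187491999327)*(-232942 + 124756) = -(-187491999327)*(-108186) = -1*20284009439190822 = -20284009439190822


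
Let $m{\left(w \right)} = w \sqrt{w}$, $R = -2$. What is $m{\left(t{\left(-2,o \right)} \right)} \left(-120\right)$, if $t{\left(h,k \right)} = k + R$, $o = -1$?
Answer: $360 i \sqrt{3} \approx 623.54 i$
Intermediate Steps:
$t{\left(h,k \right)} = -2 + k$ ($t{\left(h,k \right)} = k - 2 = -2 + k$)
$m{\left(w \right)} = w^{\frac{3}{2}}$
$m{\left(t{\left(-2,o \right)} \right)} \left(-120\right) = \left(-2 - 1\right)^{\frac{3}{2}} \left(-120\right) = \left(-3\right)^{\frac{3}{2}} \left(-120\right) = - 3 i \sqrt{3} \left(-120\right) = 360 i \sqrt{3}$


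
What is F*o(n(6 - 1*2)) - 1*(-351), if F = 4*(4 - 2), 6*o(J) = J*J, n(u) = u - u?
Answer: 351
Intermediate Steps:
n(u) = 0
o(J) = J²/6 (o(J) = (J*J)/6 = J²/6)
F = 8 (F = 4*2 = 8)
F*o(n(6 - 1*2)) - 1*(-351) = 8*((⅙)*0²) - 1*(-351) = 8*((⅙)*0) + 351 = 8*0 + 351 = 0 + 351 = 351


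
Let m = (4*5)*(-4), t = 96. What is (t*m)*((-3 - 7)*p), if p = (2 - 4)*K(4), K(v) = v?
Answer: -614400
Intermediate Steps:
p = -8 (p = (2 - 4)*4 = -2*4 = -8)
m = -80 (m = 20*(-4) = -80)
(t*m)*((-3 - 7)*p) = (96*(-80))*((-3 - 7)*(-8)) = -(-76800)*(-8) = -7680*80 = -614400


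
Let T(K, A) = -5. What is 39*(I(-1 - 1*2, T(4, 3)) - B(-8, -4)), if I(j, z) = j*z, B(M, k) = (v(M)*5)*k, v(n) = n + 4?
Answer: -2535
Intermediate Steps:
v(n) = 4 + n
B(M, k) = k*(20 + 5*M) (B(M, k) = ((4 + M)*5)*k = (20 + 5*M)*k = k*(20 + 5*M))
39*(I(-1 - 1*2, T(4, 3)) - B(-8, -4)) = 39*((-1 - 1*2)*(-5) - 5*(-4)*(4 - 8)) = 39*((-1 - 2)*(-5) - 5*(-4)*(-4)) = 39*(-3*(-5) - 1*80) = 39*(15 - 80) = 39*(-65) = -2535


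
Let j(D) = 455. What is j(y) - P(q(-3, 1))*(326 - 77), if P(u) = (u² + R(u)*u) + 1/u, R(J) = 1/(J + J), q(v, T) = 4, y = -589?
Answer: -14863/4 ≈ -3715.8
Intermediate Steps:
R(J) = 1/(2*J)
P(u) = ½ + 1/u + u² (P(u) = (u² + (1/(2*u))*u) + 1/u = (u² + ½) + 1/u = (½ + u²) + 1/u = ½ + 1/u + u²)
j(y) - P(q(-3, 1))*(326 - 77) = 455 - (1 + 4³ + (½)*4)/4*(326 - 77) = 455 - (1 + 64 + 2)/4*249 = 455 - (¼)*67*249 = 455 - 67*249/4 = 455 - 1*16683/4 = 455 - 16683/4 = -14863/4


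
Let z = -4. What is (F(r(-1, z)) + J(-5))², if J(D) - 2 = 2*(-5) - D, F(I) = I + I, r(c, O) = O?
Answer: 121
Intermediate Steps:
F(I) = 2*I
J(D) = -8 - D (J(D) = 2 + (2*(-5) - D) = 2 + (-10 - D) = -8 - D)
(F(r(-1, z)) + J(-5))² = (2*(-4) + (-8 - 1*(-5)))² = (-8 + (-8 + 5))² = (-8 - 3)² = (-11)² = 121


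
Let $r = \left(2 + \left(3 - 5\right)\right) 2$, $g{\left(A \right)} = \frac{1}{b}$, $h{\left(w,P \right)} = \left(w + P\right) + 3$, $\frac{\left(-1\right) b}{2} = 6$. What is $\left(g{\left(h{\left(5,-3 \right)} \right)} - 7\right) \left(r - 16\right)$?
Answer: $\frac{340}{3} \approx 113.33$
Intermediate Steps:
$b = -12$ ($b = \left(-2\right) 6 = -12$)
$h{\left(w,P \right)} = 3 + P + w$ ($h{\left(w,P \right)} = \left(P + w\right) + 3 = 3 + P + w$)
$g{\left(A \right)} = - \frac{1}{12}$ ($g{\left(A \right)} = \frac{1}{-12} = - \frac{1}{12}$)
$r = 0$ ($r = \left(2 - 2\right) 2 = 0 \cdot 2 = 0$)
$\left(g{\left(h{\left(5,-3 \right)} \right)} - 7\right) \left(r - 16\right) = \left(- \frac{1}{12} - 7\right) \left(0 - 16\right) = \left(- \frac{1}{12} - 7\right) \left(-16\right) = \left(- \frac{85}{12}\right) \left(-16\right) = \frac{340}{3}$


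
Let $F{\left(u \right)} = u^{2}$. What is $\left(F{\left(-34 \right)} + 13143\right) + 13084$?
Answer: $27383$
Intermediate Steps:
$\left(F{\left(-34 \right)} + 13143\right) + 13084 = \left(\left(-34\right)^{2} + 13143\right) + 13084 = \left(1156 + 13143\right) + 13084 = 14299 + 13084 = 27383$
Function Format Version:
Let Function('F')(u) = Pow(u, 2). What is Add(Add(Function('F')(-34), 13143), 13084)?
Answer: 27383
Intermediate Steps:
Add(Add(Function('F')(-34), 13143), 13084) = Add(Add(Pow(-34, 2), 13143), 13084) = Add(Add(1156, 13143), 13084) = Add(14299, 13084) = 27383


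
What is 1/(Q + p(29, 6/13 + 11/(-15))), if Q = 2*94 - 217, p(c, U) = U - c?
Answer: -195/11363 ≈ -0.017161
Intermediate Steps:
Q = -29 (Q = 188 - 217 = -29)
1/(Q + p(29, 6/13 + 11/(-15))) = 1/(-29 + ((6/13 + 11/(-15)) - 1*29)) = 1/(-29 + ((6*(1/13) + 11*(-1/15)) - 29)) = 1/(-29 + ((6/13 - 11/15) - 29)) = 1/(-29 + (-53/195 - 29)) = 1/(-29 - 5708/195) = 1/(-11363/195) = -195/11363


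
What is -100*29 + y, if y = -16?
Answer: -2916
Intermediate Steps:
-100*29 + y = -100*29 - 16 = -2900 - 16 = -2916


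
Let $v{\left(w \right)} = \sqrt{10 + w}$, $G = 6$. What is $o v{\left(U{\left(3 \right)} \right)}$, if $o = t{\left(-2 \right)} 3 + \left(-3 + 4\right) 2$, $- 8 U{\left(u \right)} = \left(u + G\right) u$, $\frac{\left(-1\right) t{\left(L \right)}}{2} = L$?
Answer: $\frac{7 \sqrt{106}}{2} \approx 36.035$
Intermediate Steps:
$t{\left(L \right)} = - 2 L$
$U{\left(u \right)} = - \frac{u \left(6 + u\right)}{8}$ ($U{\left(u \right)} = - \frac{\left(u + 6\right) u}{8} = - \frac{\left(6 + u\right) u}{8} = - \frac{u \left(6 + u\right)}{8}$)
$o = 14$ ($o = \left(-2\right) \left(-2\right) 3 + \left(-3 + 4\right) 2 = 4 \cdot 3 + 1 \cdot 2 = 12 + 2 = 14$)
$o v{\left(U{\left(3 \right)} \right)} = 14 \sqrt{10 - \frac{3 \left(6 + 3\right)}{8}} = 14 \sqrt{10 - \frac{3}{8} \cdot 9} = 14 \sqrt{10 - \frac{27}{8}} = 14 \sqrt{\frac{53}{8}} = 14 \frac{\sqrt{106}}{4} = \frac{7 \sqrt{106}}{2}$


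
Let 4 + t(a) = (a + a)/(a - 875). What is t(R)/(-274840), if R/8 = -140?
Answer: 41/3916470 ≈ 1.0469e-5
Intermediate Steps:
R = -1120 (R = 8*(-140) = -1120)
t(a) = -4 + 2*a/(-875 + a) (t(a) = -4 + (a + a)/(a - 875) = -4 + (2*a)/(-875 + a) = -4 + 2*a/(-875 + a))
t(R)/(-274840) = (2*(1750 - 1*(-1120))/(-875 - 1120))/(-274840) = (2*(1750 + 1120)/(-1995))*(-1/274840) = (2*(-1/1995)*2870)*(-1/274840) = -164/57*(-1/274840) = 41/3916470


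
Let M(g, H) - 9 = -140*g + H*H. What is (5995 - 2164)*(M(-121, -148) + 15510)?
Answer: 208264653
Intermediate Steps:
M(g, H) = 9 + H² - 140*g (M(g, H) = 9 + (-140*g + H*H) = 9 + (-140*g + H²) = 9 + (H² - 140*g) = 9 + H² - 140*g)
(5995 - 2164)*(M(-121, -148) + 15510) = (5995 - 2164)*((9 + (-148)² - 140*(-121)) + 15510) = 3831*((9 + 21904 + 16940) + 15510) = 3831*(38853 + 15510) = 3831*54363 = 208264653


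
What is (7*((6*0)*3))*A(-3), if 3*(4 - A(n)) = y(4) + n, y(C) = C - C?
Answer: 0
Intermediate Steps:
y(C) = 0
A(n) = 4 - n/3 (A(n) = 4 - (0 + n)/3 = 4 - n/3)
(7*((6*0)*3))*A(-3) = (7*((6*0)*3))*(4 - ⅓*(-3)) = (7*(0*3))*(4 + 1) = (7*0)*5 = 0*5 = 0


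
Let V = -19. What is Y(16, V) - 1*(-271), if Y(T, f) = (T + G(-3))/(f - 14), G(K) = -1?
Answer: 2976/11 ≈ 270.55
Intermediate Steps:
Y(T, f) = (-1 + T)/(-14 + f) (Y(T, f) = (T - 1)/(f - 14) = (-1 + T)/(-14 + f))
Y(16, V) - 1*(-271) = (-1 + 16)/(-14 - 19) - 1*(-271) = 15/(-33) + 271 = -1/33*15 + 271 = -5/11 + 271 = 2976/11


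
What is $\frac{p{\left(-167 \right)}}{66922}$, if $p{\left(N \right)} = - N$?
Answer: $\frac{167}{66922} \approx 0.0024954$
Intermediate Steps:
$\frac{p{\left(-167 \right)}}{66922} = \frac{\left(-1\right) \left(-167\right)}{66922} = 167 \cdot \frac{1}{66922} = \frac{167}{66922}$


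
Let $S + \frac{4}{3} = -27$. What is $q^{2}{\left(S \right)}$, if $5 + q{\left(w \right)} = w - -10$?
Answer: $\frac{4900}{9} \approx 544.44$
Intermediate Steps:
$S = - \frac{85}{3}$ ($S = - \frac{4}{3} - 27 = - \frac{85}{3} \approx -28.333$)
$q{\left(w \right)} = 5 + w$ ($q{\left(w \right)} = -5 + \left(w - -10\right) = -5 + \left(w + 10\right) = -5 + \left(10 + w\right) = 5 + w$)
$q^{2}{\left(S \right)} = \left(5 - \frac{85}{3}\right)^{2} = \left(- \frac{70}{3}\right)^{2} = \frac{4900}{9}$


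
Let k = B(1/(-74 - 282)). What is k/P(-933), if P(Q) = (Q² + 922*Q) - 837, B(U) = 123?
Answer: 41/3142 ≈ 0.013049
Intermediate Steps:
k = 123
P(Q) = -837 + Q² + 922*Q
k/P(-933) = 123/(-837 + (-933)² + 922*(-933)) = 123/(-837 + 870489 - 860226) = 123/9426 = 123*(1/9426) = 41/3142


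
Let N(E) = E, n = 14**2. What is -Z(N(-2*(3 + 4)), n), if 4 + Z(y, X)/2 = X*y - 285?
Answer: 6066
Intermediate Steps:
n = 196
Z(y, X) = -578 + 2*X*y (Z(y, X) = -8 + 2*(X*y - 285) = -8 + 2*(-285 + X*y) = -8 + (-570 + 2*X*y) = -578 + 2*X*y)
-Z(N(-2*(3 + 4)), n) = -(-578 + 2*196*(-2*(3 + 4))) = -(-578 + 2*196*(-2*7)) = -(-578 + 2*196*(-14)) = -(-578 - 5488) = -1*(-6066) = 6066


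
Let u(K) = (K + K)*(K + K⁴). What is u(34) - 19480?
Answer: 90853680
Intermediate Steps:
u(K) = 2*K*(K + K⁴) (u(K) = (2*K)*(K + K⁴) = 2*K*(K + K⁴))
u(34) - 19480 = 2*34²*(1 + 34³) - 19480 = 2*1156*(1 + 39304) - 19480 = 2*1156*39305 - 19480 = 90873160 - 19480 = 90853680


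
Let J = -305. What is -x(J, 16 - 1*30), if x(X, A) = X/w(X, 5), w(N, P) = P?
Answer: 61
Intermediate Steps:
x(X, A) = X/5
-x(J, 16 - 1*30) = -(-305)/5 = -1*(-61) = 61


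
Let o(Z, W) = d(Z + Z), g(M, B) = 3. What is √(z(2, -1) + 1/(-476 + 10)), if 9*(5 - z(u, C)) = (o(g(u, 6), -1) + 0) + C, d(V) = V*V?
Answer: √2167366/1398 ≈ 1.0531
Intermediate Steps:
d(V) = V²
o(Z, W) = 4*Z² (o(Z, W) = (Z + Z)² = (2*Z)² = 4*Z²)
z(u, C) = 1 - C/9 (z(u, C) = 5 - ((4*3² + 0) + C)/9 = 5 - ((4*9 + 0) + C)/9 = 5 - ((36 + 0) + C)/9 = 5 - (36 + C)/9 = 5 + (-4 - C/9) = 1 - C/9)
√(z(2, -1) + 1/(-476 + 10)) = √((1 - ⅑*(-1)) + 1/(-476 + 10)) = √((1 + ⅑) + 1/(-466)) = √(10/9 - 1/466) = √(4651/4194) = √2167366/1398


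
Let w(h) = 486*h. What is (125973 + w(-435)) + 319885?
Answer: 234448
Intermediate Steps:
(125973 + w(-435)) + 319885 = (125973 + 486*(-435)) + 319885 = (125973 - 211410) + 319885 = -85437 + 319885 = 234448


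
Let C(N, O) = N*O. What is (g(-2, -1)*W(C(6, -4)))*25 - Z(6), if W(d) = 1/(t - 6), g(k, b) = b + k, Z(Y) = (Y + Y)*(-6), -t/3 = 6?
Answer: 601/8 ≈ 75.125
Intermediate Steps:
t = -18 (t = -3*6 = -18)
Z(Y) = -12*Y (Z(Y) = (2*Y)*(-6) = -12*Y)
W(d) = -1/24 (W(d) = 1/(-18 - 6) = 1/(-24) = -1/24)
(g(-2, -1)*W(C(6, -4)))*25 - Z(6) = ((-1 - 2)*(-1/24))*25 - (-12)*6 = -3*(-1/24)*25 - 1*(-72) = (1/8)*25 + 72 = 25/8 + 72 = 601/8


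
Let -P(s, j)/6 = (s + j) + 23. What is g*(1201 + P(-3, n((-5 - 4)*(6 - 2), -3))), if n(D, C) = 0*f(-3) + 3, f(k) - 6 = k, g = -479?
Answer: -509177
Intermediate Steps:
f(k) = 6 + k
n(D, C) = 3 (n(D, C) = 0*(6 - 3) + 3 = 0*3 + 3 = 0 + 3 = 3)
P(s, j) = -138 - 6*j - 6*s (P(s, j) = -6*((s + j) + 23) = -6*((j + s) + 23) = -6*(23 + j + s) = -138 - 6*j - 6*s)
g*(1201 + P(-3, n((-5 - 4)*(6 - 2), -3))) = -479*(1201 + (-138 - 6*3 - 6*(-3))) = -479*(1201 + (-138 - 18 + 18)) = -479*(1201 - 138) = -479*1063 = -509177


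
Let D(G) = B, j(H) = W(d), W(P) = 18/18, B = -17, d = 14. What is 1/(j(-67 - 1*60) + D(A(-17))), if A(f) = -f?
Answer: -1/16 ≈ -0.062500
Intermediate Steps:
W(P) = 1 (W(P) = 18*(1/18) = 1)
j(H) = 1
D(G) = -17
1/(j(-67 - 1*60) + D(A(-17))) = 1/(1 - 17) = 1/(-16) = -1/16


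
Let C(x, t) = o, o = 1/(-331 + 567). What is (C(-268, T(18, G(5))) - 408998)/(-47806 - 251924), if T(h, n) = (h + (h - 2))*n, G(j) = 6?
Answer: 32174509/23578760 ≈ 1.3646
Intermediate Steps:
o = 1/236 ≈ 0.0042373
T(h, n) = n*(-2 + 2*h) (T(h, n) = (h + (-2 + h))*n = (-2 + 2*h)*n = n*(-2 + 2*h))
C(x, t) = 1/236
(C(-268, T(18, G(5))) - 408998)/(-47806 - 251924) = (1/236 - 408998)/(-47806 - 251924) = -96523527/236/(-299730) = -96523527/236*(-1/299730) = 32174509/23578760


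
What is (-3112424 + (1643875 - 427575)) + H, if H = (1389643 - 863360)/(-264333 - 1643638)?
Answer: -3617750130687/1907971 ≈ -1.8961e+6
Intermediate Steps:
H = -526283/1907971 (H = 526283/(-1907971) = 526283*(-1/1907971) = -526283/1907971 ≈ -0.27583)
(-3112424 + (1643875 - 427575)) + H = (-3112424 + (1643875 - 427575)) - 526283/1907971 = (-3112424 + 1216300) - 526283/1907971 = -1896124 - 526283/1907971 = -3617750130687/1907971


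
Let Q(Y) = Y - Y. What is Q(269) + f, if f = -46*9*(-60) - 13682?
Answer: 11158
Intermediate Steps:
Q(Y) = 0
f = 11158 (f = -414*(-60) - 13682 = 24840 - 13682 = 11158)
Q(269) + f = 0 + 11158 = 11158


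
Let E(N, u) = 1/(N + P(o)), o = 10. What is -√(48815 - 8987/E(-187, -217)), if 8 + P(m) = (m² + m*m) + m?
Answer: -I*√85990 ≈ -293.24*I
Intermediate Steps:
P(m) = -8 + m + 2*m² (P(m) = -8 + ((m² + m*m) + m) = -8 + ((m² + m²) + m) = -8 + (2*m² + m) = -8 + (m + 2*m²) = -8 + m + 2*m²)
E(N, u) = 1/(202 + N) (E(N, u) = 1/(N + (-8 + 10 + 2*10²)) = 1/(N + (-8 + 10 + 2*100)) = 1/(N + (-8 + 10 + 200)) = 1/(N + 202) = 1/(202 + N))
-√(48815 - 8987/E(-187, -217)) = -√(48815 - 8987/(1/(202 - 187))) = -√(48815 - 8987/(1/15)) = -√(48815 - 8987/1/15) = -√(48815 - 8987*15) = -√(48815 - 134805) = -√(-85990) = -I*√85990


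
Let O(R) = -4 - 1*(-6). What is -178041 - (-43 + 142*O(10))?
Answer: -178282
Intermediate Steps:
O(R) = 2 (O(R) = -4 + 6 = 2)
-178041 - (-43 + 142*O(10)) = -178041 - (-43 + 142*2) = -178041 - (-43 + 284) = -178041 - 1*241 = -178041 - 241 = -178282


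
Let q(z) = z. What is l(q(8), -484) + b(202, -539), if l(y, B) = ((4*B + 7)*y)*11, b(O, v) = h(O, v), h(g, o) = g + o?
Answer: -170089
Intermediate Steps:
b(O, v) = O + v
l(y, B) = 11*y*(7 + 4*B) (l(y, B) = ((7 + 4*B)*y)*11 = (y*(7 + 4*B))*11 = 11*y*(7 + 4*B))
l(q(8), -484) + b(202, -539) = 11*8*(7 + 4*(-484)) + (202 - 539) = 11*8*(7 - 1936) - 337 = 11*8*(-1929) - 337 = -169752 - 337 = -170089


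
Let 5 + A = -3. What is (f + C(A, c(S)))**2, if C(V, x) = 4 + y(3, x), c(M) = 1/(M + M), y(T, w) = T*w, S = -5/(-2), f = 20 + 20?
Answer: 49729/25 ≈ 1989.2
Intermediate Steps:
A = -8 (A = -5 - 3 = -8)
f = 40
S = 5/2 (S = -5*(-1/2) = 5/2 ≈ 2.5000)
c(M) = 1/(2*M)
C(V, x) = 4 + 3*x
(f + C(A, c(S)))**2 = (40 + (4 + 3*(1/(2*(5/2)))))**2 = (40 + (4 + 3*((1/2)*(2/5))))**2 = (40 + (4 + 3*(1/5)))**2 = (40 + (4 + 3/5))**2 = (40 + 23/5)**2 = (223/5)**2 = 49729/25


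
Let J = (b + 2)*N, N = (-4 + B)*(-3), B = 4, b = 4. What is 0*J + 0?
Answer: 0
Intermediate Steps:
N = 0 (N = (-4 + 4)*(-3) = 0*(-3) = 0)
J = 0 (J = (4 + 2)*0 = 6*0 = 0)
0*J + 0 = 0*0 + 0 = 0 + 0 = 0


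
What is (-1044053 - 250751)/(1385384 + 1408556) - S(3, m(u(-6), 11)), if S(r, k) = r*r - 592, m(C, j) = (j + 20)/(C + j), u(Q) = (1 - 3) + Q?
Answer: 406893054/698485 ≈ 582.54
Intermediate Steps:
u(Q) = -2 + Q
m(C, j) = (20 + j)/(C + j)
S(r, k) = -592 + r² (S(r, k) = r² - 592 = -592 + r²)
(-1044053 - 250751)/(1385384 + 1408556) - S(3, m(u(-6), 11)) = (-1044053 - 250751)/(1385384 + 1408556) - (-592 + 3²) = -1294804/2793940 - (-592 + 9) = -1294804*1/2793940 - 1*(-583) = -323701/698485 + 583 = 406893054/698485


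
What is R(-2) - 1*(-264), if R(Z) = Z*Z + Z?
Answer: 266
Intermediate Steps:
R(Z) = Z + Z**2 (R(Z) = Z**2 + Z = Z + Z**2)
R(-2) - 1*(-264) = -2*(1 - 2) - 1*(-264) = -2*(-1) + 264 = 2 + 264 = 266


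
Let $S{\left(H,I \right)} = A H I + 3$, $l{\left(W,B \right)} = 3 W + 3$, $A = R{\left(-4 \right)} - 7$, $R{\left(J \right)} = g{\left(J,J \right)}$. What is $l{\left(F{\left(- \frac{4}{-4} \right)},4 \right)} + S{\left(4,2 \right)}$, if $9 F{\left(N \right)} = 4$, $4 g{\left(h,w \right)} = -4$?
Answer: $- \frac{170}{3} \approx -56.667$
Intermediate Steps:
$g{\left(h,w \right)} = -1$ ($g{\left(h,w \right)} = \frac{1}{4} \left(-4\right) = -1$)
$R{\left(J \right)} = -1$
$F{\left(N \right)} = \frac{4}{9}$ ($F{\left(N \right)} = \frac{1}{9} \cdot 4 = \frac{4}{9}$)
$A = -8$ ($A = -1 - 7 = -8$)
$l{\left(W,B \right)} = 3 + 3 W$
$S{\left(H,I \right)} = 3 - 8 H I$ ($S{\left(H,I \right)} = - 8 H I + 3 = 3 - 8 H I$)
$l{\left(F{\left(- \frac{4}{-4} \right)},4 \right)} + S{\left(4,2 \right)} = \left(3 + 3 \cdot \frac{4}{9}\right) + \left(3 - 32 \cdot 2\right) = \left(3 + \frac{4}{3}\right) + \left(3 - 64\right) = \frac{13}{3} - 61 = - \frac{170}{3}$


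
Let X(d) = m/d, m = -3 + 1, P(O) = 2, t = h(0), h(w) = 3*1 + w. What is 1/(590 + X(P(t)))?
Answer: 1/589 ≈ 0.0016978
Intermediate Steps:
h(w) = 3 + w
t = 3 (t = 3 + 0 = 3)
m = -2
X(d) = -2/d
1/(590 + X(P(t))) = 1/(590 - 2/2) = 1/(590 - 2*½) = 1/(590 - 1) = 1/589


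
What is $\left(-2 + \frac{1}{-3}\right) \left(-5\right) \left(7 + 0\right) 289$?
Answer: $\frac{70805}{3} \approx 23602.0$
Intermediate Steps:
$\left(-2 + \frac{1}{-3}\right) \left(-5\right) \left(7 + 0\right) 289 = \left(-2 - \frac{1}{3}\right) \left(-5\right) 7 \cdot 289 = \left(- \frac{7}{3}\right) \left(-5\right) 7 \cdot 289 = \frac{35}{3} \cdot 7 \cdot 289 = \frac{245}{3} \cdot 289 = \frac{70805}{3}$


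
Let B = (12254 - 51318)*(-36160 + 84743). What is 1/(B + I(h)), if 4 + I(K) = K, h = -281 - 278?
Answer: -1/1897846875 ≈ -5.2691e-10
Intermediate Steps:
h = -559
I(K) = -4 + K
B = -1897846312 (B = -39064*48583 = -1897846312)
1/(B + I(h)) = 1/(-1897846312 + (-4 - 559)) = 1/(-1897846312 - 563) = 1/(-1897846875) = -1/1897846875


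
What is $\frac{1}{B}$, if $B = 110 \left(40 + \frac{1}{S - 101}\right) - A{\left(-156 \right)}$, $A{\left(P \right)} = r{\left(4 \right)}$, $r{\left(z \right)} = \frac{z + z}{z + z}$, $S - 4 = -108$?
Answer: $\frac{41}{180337} \approx 0.00022735$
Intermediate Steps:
$S = -104$ ($S = 4 - 108 = -104$)
$r{\left(z \right)} = 1$ ($r{\left(z \right)} = \frac{2 z}{2 z} = 2 z \frac{1}{2 z} = 1$)
$A{\left(P \right)} = 1$
$B = \frac{180337}{41}$ ($B = 110 \left(40 + \frac{1}{-104 - 101}\right) - 1 = 110 \left(40 + \frac{1}{-205}\right) - 1 = 110 \left(40 - \frac{1}{205}\right) - 1 = 110 \cdot \frac{8199}{205} - 1 = \frac{180378}{41} - 1 = \frac{180337}{41} \approx 4398.5$)
$\frac{1}{B} = \frac{1}{\frac{180337}{41}} = \frac{41}{180337}$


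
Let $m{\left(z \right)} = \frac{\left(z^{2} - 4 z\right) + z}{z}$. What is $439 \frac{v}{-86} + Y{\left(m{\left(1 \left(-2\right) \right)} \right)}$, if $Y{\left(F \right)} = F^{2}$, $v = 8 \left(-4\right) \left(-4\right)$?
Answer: $- \frac{27021}{43} \approx -628.4$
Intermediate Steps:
$v = 128$ ($v = \left(-32\right) \left(-4\right) = 128$)
$m{\left(z \right)} = \frac{z^{2} - 3 z}{z}$
$439 \frac{v}{-86} + Y{\left(m{\left(1 \left(-2\right) \right)} \right)} = 439 \frac{128}{-86} + \left(-3 + 1 \left(-2\right)\right)^{2} = 439 \cdot 128 \left(- \frac{1}{86}\right) + \left(-3 - 2\right)^{2} = 439 \left(- \frac{64}{43}\right) + \left(-5\right)^{2} = - \frac{28096}{43} + 25 = - \frac{27021}{43}$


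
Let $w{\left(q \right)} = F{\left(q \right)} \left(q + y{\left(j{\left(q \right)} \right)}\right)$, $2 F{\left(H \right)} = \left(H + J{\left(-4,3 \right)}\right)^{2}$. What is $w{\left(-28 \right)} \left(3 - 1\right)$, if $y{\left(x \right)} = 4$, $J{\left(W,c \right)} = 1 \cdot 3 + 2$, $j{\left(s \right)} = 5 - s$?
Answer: $-12696$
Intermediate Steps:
$J{\left(W,c \right)} = 5$ ($J{\left(W,c \right)} = 3 + 2 = 5$)
$F{\left(H \right)} = \frac{\left(5 + H\right)^{2}}{2}$ ($F{\left(H \right)} = \frac{\left(H + 5\right)^{2}}{2} = \frac{\left(5 + H\right)^{2}}{2}$)
$w{\left(q \right)} = \frac{\left(5 + q\right)^{2} \left(4 + q\right)}{2}$ ($w{\left(q \right)} = \frac{\left(5 + q\right)^{2}}{2} \left(q + 4\right) = \frac{\left(5 + q\right)^{2}}{2} \left(4 + q\right) = \frac{\left(5 + q\right)^{2} \left(4 + q\right)}{2}$)
$w{\left(-28 \right)} \left(3 - 1\right) = \frac{\left(5 - 28\right)^{2} \left(4 - 28\right)}{2} \left(3 - 1\right) = \frac{1}{2} \left(-23\right)^{2} \left(-24\right) \left(3 - 1\right) = \frac{1}{2} \cdot 529 \left(-24\right) 2 = \left(-6348\right) 2 = -12696$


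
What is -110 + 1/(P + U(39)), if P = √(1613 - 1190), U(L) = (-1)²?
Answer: -46421/422 + 3*√47/422 ≈ -109.95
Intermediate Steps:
U(L) = 1
P = 3*√47 (P = √423 = 3*√47 ≈ 20.567)
-110 + 1/(P + U(39)) = -110 + 1/(3*√47 + 1) = -110 + 1/(1 + 3*√47)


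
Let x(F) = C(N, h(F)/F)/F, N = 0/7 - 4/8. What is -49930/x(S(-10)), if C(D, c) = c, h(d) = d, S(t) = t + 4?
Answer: 299580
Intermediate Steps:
S(t) = 4 + t
N = -½ (N = 0*(⅐) - 4*⅛ = 0 - ½ = -½ ≈ -0.50000)
x(F) = 1/F (x(F) = (F/F)/F = 1/F)
-49930/x(S(-10)) = -49930/(1/(4 - 10)) = -49930/(1/(-6)) = -49930/(-⅙) = -49930*(-6) = 299580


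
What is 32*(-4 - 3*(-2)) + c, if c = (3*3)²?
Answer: 145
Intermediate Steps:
c = 81 (c = 9² = 81)
32*(-4 - 3*(-2)) + c = 32*(-4 - 3*(-2)) + 81 = 32*(-4 + 6) + 81 = 32*2 + 81 = 64 + 81 = 145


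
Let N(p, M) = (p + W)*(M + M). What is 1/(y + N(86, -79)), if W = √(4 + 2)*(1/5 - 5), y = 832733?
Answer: 20478625/16774877000041 - 18960*√6/16774877000041 ≈ 1.2180e-6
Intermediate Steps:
W = -24*√6/5 (W = √6*(⅕ - 5) = √6*(-24/5) = -24*√6/5 ≈ -11.758)
N(p, M) = 2*M*(p - 24*√6/5) (N(p, M) = (p - 24*√6/5)*(M + M) = (p - 24*√6/5)*(2*M) = 2*M*(p - 24*√6/5))
1/(y + N(86, -79)) = 1/(832733 + (⅖)*(-79)*(-24*√6 + 5*86)) = 1/(832733 + (⅖)*(-79)*(-24*√6 + 430)) = 1/(832733 + (⅖)*(-79)*(430 - 24*√6)) = 1/(832733 + (-13588 + 3792*√6/5)) = 1/(819145 + 3792*√6/5)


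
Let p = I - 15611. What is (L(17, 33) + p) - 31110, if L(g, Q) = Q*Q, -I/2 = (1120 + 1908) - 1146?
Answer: -49396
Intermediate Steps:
I = -3764 (I = -2*((1120 + 1908) - 1146) = -2*(3028 - 1146) = -2*1882 = -3764)
L(g, Q) = Q²
p = -19375 (p = -3764 - 15611 = -19375)
(L(17, 33) + p) - 31110 = (33² - 19375) - 31110 = (1089 - 19375) - 31110 = -18286 - 31110 = -49396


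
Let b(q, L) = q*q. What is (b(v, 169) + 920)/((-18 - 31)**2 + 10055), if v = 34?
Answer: 1/6 ≈ 0.16667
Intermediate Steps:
b(q, L) = q**2
(b(v, 169) + 920)/((-18 - 31)**2 + 10055) = (34**2 + 920)/((-18 - 31)**2 + 10055) = (1156 + 920)/((-49)**2 + 10055) = 2076/(2401 + 10055) = 2076/12456 = 2076*(1/12456) = 1/6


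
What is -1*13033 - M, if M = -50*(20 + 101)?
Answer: -6983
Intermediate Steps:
M = -6050 (M = -50*121 = -6050)
-1*13033 - M = -1*13033 - 1*(-6050) = -13033 + 6050 = -6983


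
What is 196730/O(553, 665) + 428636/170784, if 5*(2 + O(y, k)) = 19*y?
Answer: 14374256141/149393304 ≈ 96.218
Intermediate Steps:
O(y, k) = -2 + 19*y/5 (O(y, k) = -2 + (19*y)/5 = -2 + 19*y/5)
196730/O(553, 665) + 428636/170784 = 196730/(-2 + (19/5)*553) + 428636/170784 = 196730/(-2 + 10507/5) + 428636*(1/170784) = 196730/(10497/5) + 107159/42696 = 196730*(5/10497) + 107159/42696 = 983650/10497 + 107159/42696 = 14374256141/149393304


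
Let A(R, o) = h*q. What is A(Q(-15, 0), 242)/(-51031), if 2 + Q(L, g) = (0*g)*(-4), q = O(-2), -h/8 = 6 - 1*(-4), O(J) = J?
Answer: -160/51031 ≈ -0.0031353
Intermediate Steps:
h = -80 (h = -8*(6 - 1*(-4)) = -8*(6 + 4) = -8*10 = -80)
q = -2
Q(L, g) = -2 (Q(L, g) = -2 + (0*g)*(-4) = -2 + 0*(-4) = -2 + 0 = -2)
A(R, o) = 160 (A(R, o) = -80*(-2) = 160)
A(Q(-15, 0), 242)/(-51031) = 160/(-51031) = 160*(-1/51031) = -160/51031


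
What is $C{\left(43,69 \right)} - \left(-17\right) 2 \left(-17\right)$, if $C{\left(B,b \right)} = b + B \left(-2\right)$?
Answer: $-595$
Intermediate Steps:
$C{\left(B,b \right)} = b - 2 B$
$C{\left(43,69 \right)} - \left(-17\right) 2 \left(-17\right) = \left(69 - 86\right) - \left(-17\right) 2 \left(-17\right) = \left(69 - 86\right) - \left(-34\right) \left(-17\right) = -17 - 578 = -595$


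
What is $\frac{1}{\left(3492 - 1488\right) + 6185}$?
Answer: $\frac{1}{8189} \approx 0.00012212$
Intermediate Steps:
$\frac{1}{\left(3492 - 1488\right) + 6185} = \frac{1}{2004 + 6185} = \frac{1}{8189}$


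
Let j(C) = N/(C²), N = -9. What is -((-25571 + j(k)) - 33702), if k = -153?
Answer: 154169074/2601 ≈ 59273.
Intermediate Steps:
j(C) = -9/C²
-((-25571 + j(k)) - 33702) = -((-25571 - 9/(-153)²) - 33702) = -((-25571 - 9*1/23409) - 33702) = -((-25571 - 1/2601) - 33702) = -(-66510172/2601 - 33702) = -1*(-154169074/2601) = 154169074/2601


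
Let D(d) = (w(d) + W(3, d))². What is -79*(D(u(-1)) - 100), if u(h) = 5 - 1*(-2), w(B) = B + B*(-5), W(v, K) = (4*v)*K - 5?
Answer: -197579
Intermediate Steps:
W(v, K) = -5 + 4*K*v (W(v, K) = 4*K*v - 5 = -5 + 4*K*v)
w(B) = -4*B (w(B) = B - 5*B = -4*B)
u(h) = 7 (u(h) = 5 + 2 = 7)
D(d) = (-5 + 8*d)² (D(d) = (-4*d + (-5 + 4*d*3))² = (-4*d + (-5 + 12*d))² = (-5 + 8*d)²)
-79*(D(u(-1)) - 100) = -79*((5 - 8*7)² - 100) = -79*((5 - 56)² - 100) = -79*((-51)² - 100) = -79*(2601 - 100) = -79*2501 = -197579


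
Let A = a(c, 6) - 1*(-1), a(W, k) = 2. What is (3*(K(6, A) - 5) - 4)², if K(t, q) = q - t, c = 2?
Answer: 784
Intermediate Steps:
A = 3 (A = 2 - 1*(-1) = 2 + 1 = 3)
(3*(K(6, A) - 5) - 4)² = (3*((3 - 1*6) - 5) - 4)² = (3*((3 - 6) - 5) - 4)² = (3*(-3 - 5) - 4)² = (3*(-8) - 4)² = (-24 - 4)² = (-28)² = 784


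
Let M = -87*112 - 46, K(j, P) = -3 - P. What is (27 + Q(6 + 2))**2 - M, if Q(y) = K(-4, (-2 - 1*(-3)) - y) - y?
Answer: 10319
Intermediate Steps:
M = -9790 (M = -9744 - 46 = -9790)
Q(y) = -4 (Q(y) = (-3 - ((-2 - 1*(-3)) - y)) - y = (-3 - ((-2 + 3) - y)) - y = (-3 - (1 - y)) - y = (-3 + (-1 + y)) - y = (-4 + y) - y = -4)
(27 + Q(6 + 2))**2 - M = (27 - 4)**2 - 1*(-9790) = 23**2 + 9790 = 529 + 9790 = 10319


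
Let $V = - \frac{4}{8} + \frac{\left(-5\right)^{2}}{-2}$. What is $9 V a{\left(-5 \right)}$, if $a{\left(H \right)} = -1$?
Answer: $117$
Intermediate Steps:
$V = -13$ ($V = \left(-4\right) \frac{1}{8} + 25 \left(- \frac{1}{2}\right) = - \frac{1}{2} - \frac{25}{2} = -13$)
$9 V a{\left(-5 \right)} = 9 \left(-13\right) \left(-1\right) = \left(-117\right) \left(-1\right) = 117$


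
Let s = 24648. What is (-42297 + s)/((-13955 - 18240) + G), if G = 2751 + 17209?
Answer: 17649/12235 ≈ 1.4425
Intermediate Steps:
G = 19960
(-42297 + s)/((-13955 - 18240) + G) = (-42297 + 24648)/((-13955 - 18240) + 19960) = -17649/(-32195 + 19960) = -17649/(-12235) = -17649*(-1/12235) = 17649/12235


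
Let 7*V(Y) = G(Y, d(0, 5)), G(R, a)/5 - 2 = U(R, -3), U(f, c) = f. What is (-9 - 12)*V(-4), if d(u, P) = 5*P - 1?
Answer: 30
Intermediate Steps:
d(u, P) = -1 + 5*P
G(R, a) = 10 + 5*R
V(Y) = 10/7 + 5*Y/7 (V(Y) = (10 + 5*Y)/7 = 10/7 + 5*Y/7)
(-9 - 12)*V(-4) = (-9 - 12)*(10/7 + (5/7)*(-4)) = -21*(10/7 - 20/7) = -21*(-10/7) = 30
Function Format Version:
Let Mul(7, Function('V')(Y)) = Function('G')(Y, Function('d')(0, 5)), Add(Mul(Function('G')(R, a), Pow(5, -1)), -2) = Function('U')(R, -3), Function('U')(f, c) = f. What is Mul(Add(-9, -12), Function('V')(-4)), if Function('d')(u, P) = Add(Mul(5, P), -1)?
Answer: 30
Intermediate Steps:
Function('d')(u, P) = Add(-1, Mul(5, P))
Function('G')(R, a) = Add(10, Mul(5, R))
Function('V')(Y) = Add(Rational(10, 7), Mul(Rational(5, 7), Y)) (Function('V')(Y) = Mul(Rational(1, 7), Add(10, Mul(5, Y))) = Add(Rational(10, 7), Mul(Rational(5, 7), Y)))
Mul(Add(-9, -12), Function('V')(-4)) = Mul(Add(-9, -12), Add(Rational(10, 7), Mul(Rational(5, 7), -4))) = Mul(-21, Add(Rational(10, 7), Rational(-20, 7))) = Mul(-21, Rational(-10, 7)) = 30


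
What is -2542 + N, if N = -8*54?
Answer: -2974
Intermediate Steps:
N = -432
-2542 + N = -2542 - 432 = -2974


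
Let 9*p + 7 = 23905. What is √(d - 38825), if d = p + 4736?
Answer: I*√282903/3 ≈ 177.3*I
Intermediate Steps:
p = 7966/3 (p = -7/9 + (⅑)*23905 = -7/9 + 23905/9 = 7966/3 ≈ 2655.3)
d = 22174/3 (d = 7966/3 + 4736 = 22174/3 ≈ 7391.3)
√(d - 38825) = √(22174/3 - 38825) = √(-94301/3) = I*√282903/3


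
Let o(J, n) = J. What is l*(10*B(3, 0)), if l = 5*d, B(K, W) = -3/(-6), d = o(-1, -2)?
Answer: -25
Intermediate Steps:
d = -1
B(K, W) = ½ (B(K, W) = -3*(-⅙) = ½)
l = -5 (l = 5*(-1) = -5)
l*(10*B(3, 0)) = -50/2 = -5*5 = -25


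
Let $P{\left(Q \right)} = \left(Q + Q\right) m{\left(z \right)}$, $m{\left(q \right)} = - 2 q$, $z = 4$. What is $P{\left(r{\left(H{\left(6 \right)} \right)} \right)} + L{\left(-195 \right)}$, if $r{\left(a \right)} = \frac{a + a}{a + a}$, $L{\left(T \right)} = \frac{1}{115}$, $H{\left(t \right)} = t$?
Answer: $- \frac{1839}{115} \approx -15.991$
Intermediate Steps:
$L{\left(T \right)} = \frac{1}{115}$
$r{\left(a \right)} = 1$ ($r{\left(a \right)} = \frac{2 a}{2 a} = 2 a \frac{1}{2 a} = 1$)
$P{\left(Q \right)} = - 16 Q$ ($P{\left(Q \right)} = \left(Q + Q\right) \left(\left(-2\right) 4\right) = 2 Q \left(-8\right) = - 16 Q$)
$P{\left(r{\left(H{\left(6 \right)} \right)} \right)} + L{\left(-195 \right)} = \left(-16\right) 1 + \frac{1}{115} = -16 + \frac{1}{115} = - \frac{1839}{115}$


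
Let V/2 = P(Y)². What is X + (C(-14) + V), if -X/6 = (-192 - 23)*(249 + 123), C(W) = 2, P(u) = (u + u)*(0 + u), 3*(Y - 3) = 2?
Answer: 38987570/81 ≈ 4.8133e+5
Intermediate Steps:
Y = 11/3 (Y = 3 + (⅓)*2 = 3 + ⅔ = 11/3 ≈ 3.6667)
P(u) = 2*u² (P(u) = (2*u)*u = 2*u²)
X = 479880 (X = -6*(-192 - 23)*(249 + 123) = -(-1290)*372 = -6*(-79980) = 479880)
V = 117128/81 (V = 2*(2*(11/3)²)² = 2*(2*(121/9))² = 2*(242/9)² = 2*(58564/81) = 117128/81 ≈ 1446.0)
X + (C(-14) + V) = 479880 + (2 + 117128/81) = 479880 + 117290/81 = 38987570/81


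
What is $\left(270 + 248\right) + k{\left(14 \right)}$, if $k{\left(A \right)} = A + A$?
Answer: $546$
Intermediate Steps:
$k{\left(A \right)} = 2 A$
$\left(270 + 248\right) + k{\left(14 \right)} = \left(270 + 248\right) + 2 \cdot 14 = 518 + 28 = 546$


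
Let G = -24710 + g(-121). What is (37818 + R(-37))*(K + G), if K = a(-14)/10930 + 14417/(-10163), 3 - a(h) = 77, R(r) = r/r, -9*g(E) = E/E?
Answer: -467158646298248311/499867155 ≈ -9.3457e+8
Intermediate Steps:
g(E) = -1/9 (g(E) = -E/(9*E) = -1/9*1 = -1/9)
R(r) = 1
a(h) = -74 (a(h) = 3 - 1*77 = 3 - 77 = -74)
G = -222391/9 (G = -24710 - 1/9 = -222391/9 ≈ -24710.)
K = -79164936/55540795 (K = -74/10930 + 14417/(-10163) = -74*1/10930 + 14417*(-1/10163) = -37/5465 - 14417/10163 = -79164936/55540795 ≈ -1.4253)
(37818 + R(-37))*(K + G) = (37818 + 1)*(-79164936/55540795 - 222391/9) = 37819*(-12352485425269/499867155) = -467158646298248311/499867155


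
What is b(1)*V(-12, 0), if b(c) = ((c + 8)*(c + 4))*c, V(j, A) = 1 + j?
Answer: -495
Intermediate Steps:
b(c) = c*(4 + c)*(8 + c) (b(c) = ((8 + c)*(4 + c))*c = ((4 + c)*(8 + c))*c = c*(4 + c)*(8 + c))
b(1)*V(-12, 0) = (1*(32 + 1² + 12*1))*(1 - 12) = (1*(32 + 1 + 12))*(-11) = (1*45)*(-11) = 45*(-11) = -495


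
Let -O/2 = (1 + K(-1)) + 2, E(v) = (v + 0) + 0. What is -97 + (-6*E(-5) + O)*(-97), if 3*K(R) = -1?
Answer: -7469/3 ≈ -2489.7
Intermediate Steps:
E(v) = v (E(v) = v + 0 = v)
K(R) = -⅓ (K(R) = (⅓)*(-1) = -⅓)
O = -16/3 (O = -2*((1 - ⅓) + 2) = -2*(⅔ + 2) = -2*8/3 = -16/3 ≈ -5.3333)
-97 + (-6*E(-5) + O)*(-97) = -97 + (-6*(-5) - 16/3)*(-97) = -97 + (30 - 16/3)*(-97) = -97 + (74/3)*(-97) = -97 - 7178/3 = -7469/3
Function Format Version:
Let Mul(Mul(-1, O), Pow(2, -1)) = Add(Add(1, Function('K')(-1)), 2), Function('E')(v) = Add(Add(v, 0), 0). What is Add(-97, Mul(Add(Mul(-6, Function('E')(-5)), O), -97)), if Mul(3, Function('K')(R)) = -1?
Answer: Rational(-7469, 3) ≈ -2489.7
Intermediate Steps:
Function('E')(v) = v (Function('E')(v) = Add(v, 0) = v)
Function('K')(R) = Rational(-1, 3) (Function('K')(R) = Mul(Rational(1, 3), -1) = Rational(-1, 3))
O = Rational(-16, 3) (O = Mul(-2, Add(Add(1, Rational(-1, 3)), 2)) = Mul(-2, Add(Rational(2, 3), 2)) = Mul(-2, Rational(8, 3)) = Rational(-16, 3) ≈ -5.3333)
Add(-97, Mul(Add(Mul(-6, Function('E')(-5)), O), -97)) = Add(-97, Mul(Add(Mul(-6, -5), Rational(-16, 3)), -97)) = Add(-97, Mul(Add(30, Rational(-16, 3)), -97)) = Add(-97, Mul(Rational(74, 3), -97)) = Add(-97, Rational(-7178, 3)) = Rational(-7469, 3)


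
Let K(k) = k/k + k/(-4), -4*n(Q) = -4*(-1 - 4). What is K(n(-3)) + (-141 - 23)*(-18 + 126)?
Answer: -70839/4 ≈ -17710.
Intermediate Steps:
n(Q) = -5 (n(Q) = -(-1)*(-1 - 4) = -(-1)*(-5) = -¼*20 = -5)
K(k) = 1 - k/4 (K(k) = 1 + k*(-¼) = 1 - k/4)
K(n(-3)) + (-141 - 23)*(-18 + 126) = (1 - ¼*(-5)) + (-141 - 23)*(-18 + 126) = (1 + 5/4) - 164*108 = 9/4 - 17712 = -70839/4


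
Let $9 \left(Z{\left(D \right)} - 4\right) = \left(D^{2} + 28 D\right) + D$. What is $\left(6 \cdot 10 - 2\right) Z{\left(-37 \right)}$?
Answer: $\frac{19256}{9} \approx 2139.6$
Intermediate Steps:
$Z{\left(D \right)} = 4 + \frac{D^{2}}{9} + \frac{29 D}{9}$ ($Z{\left(D \right)} = 4 + \frac{\left(D^{2} + 28 D\right) + D}{9} = 4 + \frac{D^{2} + 29 D}{9} = 4 + \left(\frac{D^{2}}{9} + \frac{29 D}{9}\right) = 4 + \frac{D^{2}}{9} + \frac{29 D}{9}$)
$\left(6 \cdot 10 - 2\right) Z{\left(-37 \right)} = \left(6 \cdot 10 - 2\right) \left(4 + \frac{\left(-37\right)^{2}}{9} + \frac{29}{9} \left(-37\right)\right) = \left(60 - 2\right) \left(4 + \frac{1}{9} \cdot 1369 - \frac{1073}{9}\right) = 58 \left(4 + \frac{1369}{9} - \frac{1073}{9}\right) = 58 \cdot \frac{332}{9} = \frac{19256}{9}$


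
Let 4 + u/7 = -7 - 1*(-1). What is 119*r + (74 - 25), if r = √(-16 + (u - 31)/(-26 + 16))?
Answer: 49 + 119*I*√590/10 ≈ 49.0 + 289.05*I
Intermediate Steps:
u = -70 (u = -28 + 7*(-7 - 1*(-1)) = -28 + 7*(-7 + 1) = -28 + 7*(-6) = -28 - 42 = -70)
r = I*√590/10 (r = √(-16 + (-70 - 31)/(-26 + 16)) = √(-16 - 101/(-10)) = √(-16 - 101*(-⅒)) = √(-16 + 101/10) = √(-59/10) = I*√590/10 ≈ 2.429*I)
119*r + (74 - 25) = 119*(I*√590/10) + (74 - 25) = 119*I*√590/10 + 49 = 49 + 119*I*√590/10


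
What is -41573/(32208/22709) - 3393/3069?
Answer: -29267622823/998448 ≈ -29313.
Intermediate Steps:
-41573/(32208/22709) - 3393/3069 = -41573/(32208*(1/22709)) - 3393*1/3069 = -41573/32208/22709 - 377/341 = -41573*22709/32208 - 377/341 = -944081257/32208 - 377/341 = -29267622823/998448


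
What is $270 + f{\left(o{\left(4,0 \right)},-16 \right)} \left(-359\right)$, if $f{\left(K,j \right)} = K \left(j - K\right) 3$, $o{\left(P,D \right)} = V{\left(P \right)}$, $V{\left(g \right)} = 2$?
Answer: $39042$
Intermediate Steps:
$o{\left(P,D \right)} = 2$
$f{\left(K,j \right)} = 3 K \left(j - K\right)$
$270 + f{\left(o{\left(4,0 \right)},-16 \right)} \left(-359\right) = 270 + 3 \cdot 2 \left(-16 - 2\right) \left(-359\right) = 270 + 3 \cdot 2 \left(-18\right) \left(-359\right) = 270 - -38772 = 270 + 38772 = 39042$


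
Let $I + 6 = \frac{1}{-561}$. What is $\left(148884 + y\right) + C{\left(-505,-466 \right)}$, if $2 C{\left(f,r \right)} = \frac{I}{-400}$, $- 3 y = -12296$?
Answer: $\frac{68658624167}{448800} \approx 1.5298 \cdot 10^{5}$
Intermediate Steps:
$I = - \frac{3367}{561}$ ($I = -6 + \frac{1}{-561} = -6 - \frac{1}{561} = - \frac{3367}{561} \approx -6.0018$)
$y = \frac{12296}{3}$ ($y = \left(- \frac{1}{3}\right) \left(-12296\right) = \frac{12296}{3} \approx 4098.7$)
$C{\left(f,r \right)} = \frac{3367}{448800}$ ($C{\left(f,r \right)} = \frac{\left(- \frac{3367}{561}\right) \frac{1}{-400}}{2} = \frac{\left(- \frac{3367}{561}\right) \left(- \frac{1}{400}\right)}{2} = \frac{1}{2} \cdot \frac{3367}{224400} = \frac{3367}{448800}$)
$\left(148884 + y\right) + C{\left(-505,-466 \right)} = \left(148884 + \frac{12296}{3}\right) + \frac{3367}{448800} = \frac{458948}{3} + \frac{3367}{448800} = \frac{68658624167}{448800}$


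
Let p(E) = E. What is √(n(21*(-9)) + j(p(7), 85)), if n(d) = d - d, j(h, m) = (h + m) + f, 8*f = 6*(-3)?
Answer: √359/2 ≈ 9.4736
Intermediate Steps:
f = -9/4 (f = (6*(-3))/8 = (⅛)*(-18) = -9/4 ≈ -2.2500)
j(h, m) = -9/4 + h + m (j(h, m) = (h + m) - 9/4 = -9/4 + h + m)
n(d) = 0
√(n(21*(-9)) + j(p(7), 85)) = √(0 + (-9/4 + 7 + 85)) = √(0 + 359/4) = √(359/4) = √359/2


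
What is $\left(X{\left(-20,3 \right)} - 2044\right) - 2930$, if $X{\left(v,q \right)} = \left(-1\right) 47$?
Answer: $-5021$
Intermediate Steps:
$X{\left(v,q \right)} = -47$
$\left(X{\left(-20,3 \right)} - 2044\right) - 2930 = \left(-47 - 2044\right) - 2930 = -2091 - 2930 = -5021$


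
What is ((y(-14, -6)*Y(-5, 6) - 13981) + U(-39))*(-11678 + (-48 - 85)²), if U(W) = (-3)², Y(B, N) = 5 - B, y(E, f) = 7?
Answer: -83564922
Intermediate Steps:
U(W) = 9
((y(-14, -6)*Y(-5, 6) - 13981) + U(-39))*(-11678 + (-48 - 85)²) = ((7*(5 - 1*(-5)) - 13981) + 9)*(-11678 + (-48 - 85)²) = ((7*(5 + 5) - 13981) + 9)*(-11678 + (-133)²) = ((7*10 - 13981) + 9)*(-11678 + 17689) = ((70 - 13981) + 9)*6011 = (-13911 + 9)*6011 = -13902*6011 = -83564922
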